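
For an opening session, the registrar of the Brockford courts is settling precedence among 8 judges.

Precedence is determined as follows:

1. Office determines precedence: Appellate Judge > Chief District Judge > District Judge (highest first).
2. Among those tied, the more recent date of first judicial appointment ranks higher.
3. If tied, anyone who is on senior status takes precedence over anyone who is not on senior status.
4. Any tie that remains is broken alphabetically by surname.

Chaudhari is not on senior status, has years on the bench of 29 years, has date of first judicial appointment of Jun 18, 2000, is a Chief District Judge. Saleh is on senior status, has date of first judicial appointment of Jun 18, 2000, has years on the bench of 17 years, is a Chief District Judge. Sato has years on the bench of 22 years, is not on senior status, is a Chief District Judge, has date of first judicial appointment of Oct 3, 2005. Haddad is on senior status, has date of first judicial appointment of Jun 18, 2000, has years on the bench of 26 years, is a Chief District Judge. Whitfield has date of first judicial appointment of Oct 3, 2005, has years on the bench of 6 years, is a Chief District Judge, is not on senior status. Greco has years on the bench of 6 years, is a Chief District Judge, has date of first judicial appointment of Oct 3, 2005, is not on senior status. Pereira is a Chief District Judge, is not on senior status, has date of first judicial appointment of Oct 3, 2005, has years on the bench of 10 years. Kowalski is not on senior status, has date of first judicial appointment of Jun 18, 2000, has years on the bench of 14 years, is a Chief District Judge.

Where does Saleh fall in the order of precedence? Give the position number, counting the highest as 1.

By office: Greco, Pereira, Sato, Whitfield, Haddad, Saleh, Chaudhari and Kowalski (Chief District Judge).
Among Greco, Pereira, Sato, Whitfield, Haddad, Saleh, Chaudhari and Kowalski, by date of first judicial appointment (later first): Greco, Pereira, Sato and Whitfield (Oct 3, 2005) before Haddad, Saleh, Chaudhari and Kowalski (Jun 18, 2000).
Greco, Pereira, Sato and Whitfield are each not on senior status, so the next rule applies.
Among Greco, Pereira, Sato and Whitfield, alphabetically by surname: Greco before Pereira before Sato before Whitfield.
Among Haddad, Saleh, Chaudhari and Kowalski, on senior status before not on senior status: Haddad and Saleh (on senior status) before Chaudhari and Kowalski (not on senior status).
Among Haddad and Saleh, alphabetically by surname: Haddad before Saleh.
Among Chaudhari and Kowalski, alphabetically by surname: Chaudhari before Kowalski.
Order: Greco, Pereira, Sato, Whitfield, Haddad, Saleh, Chaudhari, Kowalski. So position 6.

6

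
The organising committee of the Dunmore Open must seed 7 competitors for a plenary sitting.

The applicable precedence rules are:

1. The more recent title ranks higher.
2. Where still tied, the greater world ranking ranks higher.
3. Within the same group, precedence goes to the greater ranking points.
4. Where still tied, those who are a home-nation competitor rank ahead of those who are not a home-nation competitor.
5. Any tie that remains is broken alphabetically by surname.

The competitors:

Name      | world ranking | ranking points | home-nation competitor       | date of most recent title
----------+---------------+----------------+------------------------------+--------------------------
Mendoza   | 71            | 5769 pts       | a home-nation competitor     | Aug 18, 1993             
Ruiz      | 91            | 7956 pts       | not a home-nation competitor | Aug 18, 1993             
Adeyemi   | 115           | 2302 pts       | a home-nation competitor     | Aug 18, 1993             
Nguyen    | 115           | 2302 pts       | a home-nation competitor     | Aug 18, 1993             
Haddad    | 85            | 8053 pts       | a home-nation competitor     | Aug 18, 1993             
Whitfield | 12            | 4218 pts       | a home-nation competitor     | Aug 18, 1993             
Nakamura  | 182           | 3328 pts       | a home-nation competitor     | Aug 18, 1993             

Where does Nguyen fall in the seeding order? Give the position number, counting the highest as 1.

3

By date of most recent title (later first): Nakamura, Adeyemi, Nguyen, Ruiz, Haddad, Mendoza and Whitfield (each Aug 18, 1993).
Among Nakamura, Adeyemi, Nguyen, Ruiz, Haddad, Mendoza and Whitfield, by world ranking (higher first): Nakamura (182) before Adeyemi and Nguyen (115) before Ruiz (91) before Haddad (85) before Mendoza (71) before Whitfield (12).
Adeyemi and Nguyen both have ranking points 2302 pts, so the next rule applies.
Adeyemi and Nguyen are each a home-nation competitor, so the next rule applies.
Among Adeyemi and Nguyen, alphabetically by surname: Adeyemi before Nguyen.
Order: Nakamura, Adeyemi, Nguyen, Ruiz, Haddad, Mendoza, Whitfield. So position 3.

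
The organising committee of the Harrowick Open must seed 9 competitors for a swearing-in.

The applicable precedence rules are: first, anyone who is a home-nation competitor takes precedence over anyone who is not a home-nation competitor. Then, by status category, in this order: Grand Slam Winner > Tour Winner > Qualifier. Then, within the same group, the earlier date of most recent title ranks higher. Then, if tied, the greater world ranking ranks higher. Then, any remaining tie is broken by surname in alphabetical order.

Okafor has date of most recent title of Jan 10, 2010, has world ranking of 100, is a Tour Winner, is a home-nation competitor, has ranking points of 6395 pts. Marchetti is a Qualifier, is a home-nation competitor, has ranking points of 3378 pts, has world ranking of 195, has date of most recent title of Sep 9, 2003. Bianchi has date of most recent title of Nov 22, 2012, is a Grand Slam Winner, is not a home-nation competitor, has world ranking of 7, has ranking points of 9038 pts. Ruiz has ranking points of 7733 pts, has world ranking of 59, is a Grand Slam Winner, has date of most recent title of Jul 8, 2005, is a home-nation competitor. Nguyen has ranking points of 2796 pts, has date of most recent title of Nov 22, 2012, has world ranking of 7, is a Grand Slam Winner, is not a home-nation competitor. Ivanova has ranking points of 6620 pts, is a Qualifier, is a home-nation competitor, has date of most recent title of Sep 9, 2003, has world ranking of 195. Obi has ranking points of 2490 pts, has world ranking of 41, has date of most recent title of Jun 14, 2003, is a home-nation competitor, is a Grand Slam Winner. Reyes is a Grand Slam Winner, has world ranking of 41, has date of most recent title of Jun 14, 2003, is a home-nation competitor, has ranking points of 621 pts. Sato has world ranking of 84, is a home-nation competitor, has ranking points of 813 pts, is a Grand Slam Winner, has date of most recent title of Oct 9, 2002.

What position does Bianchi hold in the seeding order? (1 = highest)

8

By the first rule: Sato, Obi, Reyes, Ruiz, Okafor, Ivanova and Marchetti (each a home-nation competitor); then Bianchi and Nguyen (both not a home-nation competitor).
Among Sato, Obi, Reyes, Ruiz, Okafor, Ivanova and Marchetti, by status category: Sato, Obi, Reyes and Ruiz (Grand Slam Winner) before Okafor (Tour Winner) before Ivanova and Marchetti (Qualifier).
Among Sato, Obi, Reyes and Ruiz, by date of most recent title (earlier first): Sato (Oct 9, 2002) before Obi and Reyes (Jun 14, 2003) before Ruiz (Jul 8, 2005).
Obi and Reyes both have world ranking 41, so the next rule applies.
Among Obi and Reyes, alphabetically by surname: Obi before Reyes.
Ivanova and Marchetti both have date of most recent title Sep 9, 2003, so the next rule applies.
Ivanova and Marchetti both have world ranking 195, so the next rule applies.
Among Ivanova and Marchetti, alphabetically by surname: Ivanova before Marchetti.
Bianchi and Nguyen are each Grand Slam Winner, so the next rule applies.
Bianchi and Nguyen both have date of most recent title Nov 22, 2012, so the next rule applies.
Bianchi and Nguyen both have world ranking 7, so the next rule applies.
Among Bianchi and Nguyen, alphabetically by surname: Bianchi before Nguyen.
Order: Sato, Obi, Reyes, Ruiz, Okafor, Ivanova, Marchetti, Bianchi, Nguyen. So position 8.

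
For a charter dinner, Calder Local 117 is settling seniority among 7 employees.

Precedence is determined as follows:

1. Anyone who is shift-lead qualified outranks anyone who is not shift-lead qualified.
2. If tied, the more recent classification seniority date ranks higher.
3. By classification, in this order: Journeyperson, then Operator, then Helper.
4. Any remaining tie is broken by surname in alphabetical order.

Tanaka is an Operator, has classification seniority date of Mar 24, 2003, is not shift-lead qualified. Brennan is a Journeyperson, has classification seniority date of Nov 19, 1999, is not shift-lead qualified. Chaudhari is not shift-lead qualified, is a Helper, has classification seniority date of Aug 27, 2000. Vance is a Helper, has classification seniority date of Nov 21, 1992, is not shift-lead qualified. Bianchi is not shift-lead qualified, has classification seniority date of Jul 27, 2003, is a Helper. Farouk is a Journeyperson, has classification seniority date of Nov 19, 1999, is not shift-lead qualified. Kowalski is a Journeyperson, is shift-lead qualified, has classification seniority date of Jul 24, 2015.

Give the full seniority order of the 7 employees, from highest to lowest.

Kowalski, Bianchi, Tanaka, Chaudhari, Brennan, Farouk, Vance

By the first rule: Kowalski (shift-lead qualified); then Bianchi, Tanaka, Chaudhari, Brennan, Farouk and Vance (each not shift-lead qualified).
Among Bianchi, Tanaka, Chaudhari, Brennan, Farouk and Vance, by classification seniority date (later first): Bianchi (Jul 27, 2003) before Tanaka (Mar 24, 2003) before Chaudhari (Aug 27, 2000) before Brennan and Farouk (Nov 19, 1999) before Vance (Nov 21, 1992).
Brennan and Farouk are each Journeyperson, so the next rule applies.
Among Brennan and Farouk, alphabetically by surname: Brennan before Farouk.
Full order: Kowalski, Bianchi, Tanaka, Chaudhari, Brennan, Farouk, Vance.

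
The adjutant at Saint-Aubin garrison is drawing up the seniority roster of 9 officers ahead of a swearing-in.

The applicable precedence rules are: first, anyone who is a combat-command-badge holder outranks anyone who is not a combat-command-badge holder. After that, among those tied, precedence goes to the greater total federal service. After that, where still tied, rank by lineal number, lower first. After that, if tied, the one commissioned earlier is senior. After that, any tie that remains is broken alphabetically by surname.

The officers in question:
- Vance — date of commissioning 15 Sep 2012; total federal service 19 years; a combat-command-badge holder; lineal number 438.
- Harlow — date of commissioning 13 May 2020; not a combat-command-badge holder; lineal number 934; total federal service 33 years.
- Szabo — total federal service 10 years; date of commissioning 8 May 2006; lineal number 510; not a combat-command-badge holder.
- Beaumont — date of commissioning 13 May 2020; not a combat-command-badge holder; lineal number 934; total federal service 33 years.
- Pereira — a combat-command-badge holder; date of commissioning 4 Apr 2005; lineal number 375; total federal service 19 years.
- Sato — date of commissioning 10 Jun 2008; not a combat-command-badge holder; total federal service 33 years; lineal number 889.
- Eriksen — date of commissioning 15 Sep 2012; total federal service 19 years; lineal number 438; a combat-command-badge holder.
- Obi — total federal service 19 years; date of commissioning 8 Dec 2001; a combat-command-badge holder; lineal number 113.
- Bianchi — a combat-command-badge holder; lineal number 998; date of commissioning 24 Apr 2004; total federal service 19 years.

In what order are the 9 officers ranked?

Obi, Pereira, Eriksen, Vance, Bianchi, Sato, Beaumont, Harlow, Szabo

By the first rule: Obi, Pereira, Eriksen, Vance and Bianchi (each a combat-command-badge holder); then Sato, Beaumont, Harlow and Szabo (each not a combat-command-badge holder).
Obi, Pereira, Eriksen, Vance and Bianchi all have total federal service 19 years, so the next rule applies.
Among Obi, Pereira, Eriksen, Vance and Bianchi, by lineal number (lower first): Obi (113) before Pereira (375) before Eriksen and Vance (438) before Bianchi (998).
Eriksen and Vance both have date of commissioning 15 Sep 2012, so the next rule applies.
Among Eriksen and Vance, alphabetically by surname: Eriksen before Vance.
Among Sato, Beaumont, Harlow and Szabo, by total federal service (higher first): Sato, Beaumont and Harlow (33 years) before Szabo (10 years).
Among Sato, Beaumont and Harlow, by lineal number (lower first): Sato (889) before Beaumont and Harlow (934).
Beaumont and Harlow both have date of commissioning 13 May 2020, so the next rule applies.
Among Beaumont and Harlow, alphabetically by surname: Beaumont before Harlow.
Full order: Obi, Pereira, Eriksen, Vance, Bianchi, Sato, Beaumont, Harlow, Szabo.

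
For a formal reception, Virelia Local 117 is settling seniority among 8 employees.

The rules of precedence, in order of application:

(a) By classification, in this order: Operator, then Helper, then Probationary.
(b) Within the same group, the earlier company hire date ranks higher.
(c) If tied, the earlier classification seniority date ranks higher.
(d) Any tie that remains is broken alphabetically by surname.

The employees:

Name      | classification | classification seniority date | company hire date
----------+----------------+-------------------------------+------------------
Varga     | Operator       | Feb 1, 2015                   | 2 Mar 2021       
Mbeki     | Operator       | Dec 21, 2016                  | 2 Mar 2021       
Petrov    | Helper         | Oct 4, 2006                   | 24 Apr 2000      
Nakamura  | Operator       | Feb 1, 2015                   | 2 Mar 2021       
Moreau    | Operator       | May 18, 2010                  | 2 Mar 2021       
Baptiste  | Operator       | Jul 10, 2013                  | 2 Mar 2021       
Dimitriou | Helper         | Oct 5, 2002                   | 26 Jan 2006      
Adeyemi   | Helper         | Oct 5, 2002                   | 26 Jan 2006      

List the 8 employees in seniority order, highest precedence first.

By classification: Moreau, Baptiste, Nakamura, Varga and Mbeki (Operator); then Petrov, Adeyemi and Dimitriou (Helper).
Moreau, Baptiste, Nakamura, Varga and Mbeki all have company hire date 2 Mar 2021, so the next rule applies.
Among Moreau, Baptiste, Nakamura, Varga and Mbeki, by classification seniority date (earlier first): Moreau (May 18, 2010) before Baptiste (Jul 10, 2013) before Nakamura and Varga (Feb 1, 2015) before Mbeki (Dec 21, 2016).
Among Nakamura and Varga, alphabetically by surname: Nakamura before Varga.
Among Petrov, Adeyemi and Dimitriou, by company hire date (earlier first): Petrov (24 Apr 2000) before Adeyemi and Dimitriou (26 Jan 2006).
Adeyemi and Dimitriou both have classification seniority date Oct 5, 2002, so the next rule applies.
Among Adeyemi and Dimitriou, alphabetically by surname: Adeyemi before Dimitriou.
Full order: Moreau, Baptiste, Nakamura, Varga, Mbeki, Petrov, Adeyemi, Dimitriou.

Moreau, Baptiste, Nakamura, Varga, Mbeki, Petrov, Adeyemi, Dimitriou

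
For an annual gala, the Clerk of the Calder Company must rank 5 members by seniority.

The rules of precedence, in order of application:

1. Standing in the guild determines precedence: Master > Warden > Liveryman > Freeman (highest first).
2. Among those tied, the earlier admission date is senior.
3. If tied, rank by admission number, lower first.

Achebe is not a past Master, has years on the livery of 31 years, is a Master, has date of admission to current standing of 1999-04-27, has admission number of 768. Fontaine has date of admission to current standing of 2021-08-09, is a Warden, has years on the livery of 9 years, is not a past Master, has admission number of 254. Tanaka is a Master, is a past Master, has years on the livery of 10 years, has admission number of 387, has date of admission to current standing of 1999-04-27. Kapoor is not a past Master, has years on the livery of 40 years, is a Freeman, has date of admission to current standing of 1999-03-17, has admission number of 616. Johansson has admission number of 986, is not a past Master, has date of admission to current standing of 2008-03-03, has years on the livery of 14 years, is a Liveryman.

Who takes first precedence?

Tanaka

By standing in the guild: Tanaka and Achebe (Master); then Fontaine (Warden); then Johansson (Liveryman); then Kapoor (Freeman).
Tanaka and Achebe both have date of admission to current standing 1999-04-27, so the next rule applies.
Among Tanaka and Achebe, by admission number (lower first): Tanaka (387) before Achebe (768).
Order: Tanaka, Achebe, Fontaine, Johansson, Kapoor.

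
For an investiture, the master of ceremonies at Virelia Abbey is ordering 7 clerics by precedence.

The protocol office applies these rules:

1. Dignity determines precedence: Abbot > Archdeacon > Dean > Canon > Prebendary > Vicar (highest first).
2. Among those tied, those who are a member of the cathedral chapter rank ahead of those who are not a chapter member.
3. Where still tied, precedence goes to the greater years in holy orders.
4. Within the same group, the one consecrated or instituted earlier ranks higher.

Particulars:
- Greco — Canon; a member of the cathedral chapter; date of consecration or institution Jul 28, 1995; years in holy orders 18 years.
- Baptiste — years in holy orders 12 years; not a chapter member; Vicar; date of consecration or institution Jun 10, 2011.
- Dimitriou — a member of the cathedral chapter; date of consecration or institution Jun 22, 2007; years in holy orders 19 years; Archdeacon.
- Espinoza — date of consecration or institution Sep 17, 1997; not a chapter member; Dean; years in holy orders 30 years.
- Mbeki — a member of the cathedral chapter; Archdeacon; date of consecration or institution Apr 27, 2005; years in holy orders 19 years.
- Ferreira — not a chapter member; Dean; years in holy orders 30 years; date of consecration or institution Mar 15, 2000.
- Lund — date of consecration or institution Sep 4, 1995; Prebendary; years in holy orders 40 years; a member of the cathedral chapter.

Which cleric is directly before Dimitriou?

By dignity: Mbeki and Dimitriou (Archdeacon); then Espinoza and Ferreira (Dean); then Greco (Canon); then Lund (Prebendary); then Baptiste (Vicar).
Mbeki and Dimitriou are each a member of the cathedral chapter, so the next rule applies.
Mbeki and Dimitriou both have years in holy orders 19 years, so the next rule applies.
Among Mbeki and Dimitriou, by date of consecration or institution (earlier first): Mbeki (Apr 27, 2005) before Dimitriou (Jun 22, 2007).
Espinoza and Ferreira are each not a chapter member, so the next rule applies.
Espinoza and Ferreira both have years in holy orders 30 years, so the next rule applies.
Among Espinoza and Ferreira, by date of consecration or institution (earlier first): Espinoza (Sep 17, 1997) before Ferreira (Mar 15, 2000).
Order: Mbeki, Dimitriou, Espinoza, Ferreira, Greco, Lund, Baptiste.

Mbeki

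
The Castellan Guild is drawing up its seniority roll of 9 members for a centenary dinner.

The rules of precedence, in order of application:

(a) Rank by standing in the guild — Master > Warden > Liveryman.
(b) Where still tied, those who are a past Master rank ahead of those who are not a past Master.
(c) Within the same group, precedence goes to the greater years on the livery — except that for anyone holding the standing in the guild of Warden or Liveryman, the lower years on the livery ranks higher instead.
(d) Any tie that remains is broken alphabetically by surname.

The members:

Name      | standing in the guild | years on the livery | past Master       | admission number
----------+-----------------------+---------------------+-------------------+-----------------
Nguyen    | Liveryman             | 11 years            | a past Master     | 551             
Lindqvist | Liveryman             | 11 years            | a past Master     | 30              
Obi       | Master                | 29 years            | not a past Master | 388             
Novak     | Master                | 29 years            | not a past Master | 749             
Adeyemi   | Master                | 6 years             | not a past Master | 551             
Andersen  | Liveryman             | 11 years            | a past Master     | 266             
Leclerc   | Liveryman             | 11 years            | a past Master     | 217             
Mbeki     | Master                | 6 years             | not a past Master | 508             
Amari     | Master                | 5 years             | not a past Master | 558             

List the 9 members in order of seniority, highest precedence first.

By standing in the guild: Novak, Obi, Adeyemi, Mbeki and Amari (Master); then Andersen, Leclerc, Lindqvist and Nguyen (Liveryman).
Novak, Obi, Adeyemi, Mbeki and Amari are each not a past Master, so the next rule applies.
Among Novak, Obi, Adeyemi, Mbeki and Amari, by years on the livery (higher first): Novak and Obi (29 years) before Adeyemi and Mbeki (6 years) before Amari (5 years).
Among Novak and Obi, alphabetically by surname: Novak before Obi.
Among Adeyemi and Mbeki, alphabetically by surname: Adeyemi before Mbeki.
Andersen, Leclerc, Lindqvist and Nguyen are each a past Master, so the next rule applies.
Andersen, Leclerc, Lindqvist and Nguyen all have years on the livery 11 years, so the next rule applies.
Among Andersen, Leclerc, Lindqvist and Nguyen, alphabetically by surname: Andersen before Leclerc before Lindqvist before Nguyen.
Full order: Novak, Obi, Adeyemi, Mbeki, Amari, Andersen, Leclerc, Lindqvist, Nguyen.

Novak, Obi, Adeyemi, Mbeki, Amari, Andersen, Leclerc, Lindqvist, Nguyen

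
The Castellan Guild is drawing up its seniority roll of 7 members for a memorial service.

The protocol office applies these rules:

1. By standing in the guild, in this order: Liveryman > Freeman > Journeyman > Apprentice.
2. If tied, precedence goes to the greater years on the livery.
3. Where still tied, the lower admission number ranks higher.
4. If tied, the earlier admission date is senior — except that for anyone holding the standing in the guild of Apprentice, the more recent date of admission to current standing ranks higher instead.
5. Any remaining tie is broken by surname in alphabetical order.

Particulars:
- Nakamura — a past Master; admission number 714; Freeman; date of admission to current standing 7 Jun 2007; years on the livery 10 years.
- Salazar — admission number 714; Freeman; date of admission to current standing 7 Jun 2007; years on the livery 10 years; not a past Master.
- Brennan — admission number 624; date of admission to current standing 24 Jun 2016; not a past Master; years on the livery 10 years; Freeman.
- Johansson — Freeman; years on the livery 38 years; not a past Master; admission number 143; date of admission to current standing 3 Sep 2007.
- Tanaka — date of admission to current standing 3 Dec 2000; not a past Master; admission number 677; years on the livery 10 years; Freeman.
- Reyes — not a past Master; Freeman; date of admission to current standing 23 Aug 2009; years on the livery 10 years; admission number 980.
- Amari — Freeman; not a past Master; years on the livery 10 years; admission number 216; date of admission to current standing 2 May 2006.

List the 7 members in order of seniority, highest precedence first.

Johansson, Amari, Brennan, Tanaka, Nakamura, Salazar, Reyes

By standing in the guild: Johansson, Amari, Brennan, Tanaka, Nakamura, Salazar and Reyes (Freeman).
Among Johansson, Amari, Brennan, Tanaka, Nakamura, Salazar and Reyes, by years on the livery (higher first): Johansson (38 years) before Amari, Brennan, Tanaka, Nakamura, Salazar and Reyes (10 years).
Among Amari, Brennan, Tanaka, Nakamura, Salazar and Reyes, by admission number (lower first): Amari (216) before Brennan (624) before Tanaka (677) before Nakamura and Salazar (714) before Reyes (980).
Nakamura and Salazar both have date of admission to current standing 7 Jun 2007, so the next rule applies.
Among Nakamura and Salazar, alphabetically by surname: Nakamura before Salazar.
Full order: Johansson, Amari, Brennan, Tanaka, Nakamura, Salazar, Reyes.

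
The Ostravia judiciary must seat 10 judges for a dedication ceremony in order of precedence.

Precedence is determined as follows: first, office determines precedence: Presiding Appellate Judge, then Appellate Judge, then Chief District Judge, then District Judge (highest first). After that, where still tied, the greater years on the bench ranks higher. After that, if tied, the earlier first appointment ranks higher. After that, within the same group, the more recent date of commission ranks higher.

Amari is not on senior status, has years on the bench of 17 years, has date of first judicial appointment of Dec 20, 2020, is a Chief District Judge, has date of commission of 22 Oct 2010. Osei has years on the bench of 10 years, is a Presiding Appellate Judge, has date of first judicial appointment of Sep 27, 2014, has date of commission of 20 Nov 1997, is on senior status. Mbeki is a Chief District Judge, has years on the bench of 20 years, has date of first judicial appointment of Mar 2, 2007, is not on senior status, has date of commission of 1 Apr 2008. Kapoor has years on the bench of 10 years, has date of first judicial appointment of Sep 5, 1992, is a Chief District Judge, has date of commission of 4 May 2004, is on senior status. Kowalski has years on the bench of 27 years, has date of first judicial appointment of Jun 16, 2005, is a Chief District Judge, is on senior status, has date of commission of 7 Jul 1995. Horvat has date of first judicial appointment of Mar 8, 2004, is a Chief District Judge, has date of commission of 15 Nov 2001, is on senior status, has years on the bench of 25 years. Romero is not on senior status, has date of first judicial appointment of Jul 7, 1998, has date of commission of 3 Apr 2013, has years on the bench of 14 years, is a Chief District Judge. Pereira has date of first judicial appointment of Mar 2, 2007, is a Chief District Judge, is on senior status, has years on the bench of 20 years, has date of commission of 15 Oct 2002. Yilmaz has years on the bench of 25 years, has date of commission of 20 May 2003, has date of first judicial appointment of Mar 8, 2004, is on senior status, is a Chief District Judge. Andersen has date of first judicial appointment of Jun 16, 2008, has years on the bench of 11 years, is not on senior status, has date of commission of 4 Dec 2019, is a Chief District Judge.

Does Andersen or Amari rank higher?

Amari

By office: Osei (Presiding Appellate Judge); then Kowalski, Yilmaz, Horvat, Mbeki, Pereira, Amari, Romero, Andersen and Kapoor (Chief District Judge).
Among Kowalski, Yilmaz, Horvat, Mbeki, Pereira, Amari, Romero, Andersen and Kapoor, by years on the bench (higher first): Kowalski (27 years) before Yilmaz and Horvat (25 years) before Mbeki and Pereira (20 years) before Amari (17 years) before Romero (14 years) before Andersen (11 years) before Kapoor (10 years).
Yilmaz and Horvat both have date of first judicial appointment Mar 8, 2004, so the next rule applies.
Among Yilmaz and Horvat, by date of commission (later first): Yilmaz (20 May 2003) before Horvat (15 Nov 2001).
Mbeki and Pereira both have date of first judicial appointment Mar 2, 2007, so the next rule applies.
Among Mbeki and Pereira, by date of commission (later first): Mbeki (1 Apr 2008) before Pereira (15 Oct 2002).
So Amari takes precedence.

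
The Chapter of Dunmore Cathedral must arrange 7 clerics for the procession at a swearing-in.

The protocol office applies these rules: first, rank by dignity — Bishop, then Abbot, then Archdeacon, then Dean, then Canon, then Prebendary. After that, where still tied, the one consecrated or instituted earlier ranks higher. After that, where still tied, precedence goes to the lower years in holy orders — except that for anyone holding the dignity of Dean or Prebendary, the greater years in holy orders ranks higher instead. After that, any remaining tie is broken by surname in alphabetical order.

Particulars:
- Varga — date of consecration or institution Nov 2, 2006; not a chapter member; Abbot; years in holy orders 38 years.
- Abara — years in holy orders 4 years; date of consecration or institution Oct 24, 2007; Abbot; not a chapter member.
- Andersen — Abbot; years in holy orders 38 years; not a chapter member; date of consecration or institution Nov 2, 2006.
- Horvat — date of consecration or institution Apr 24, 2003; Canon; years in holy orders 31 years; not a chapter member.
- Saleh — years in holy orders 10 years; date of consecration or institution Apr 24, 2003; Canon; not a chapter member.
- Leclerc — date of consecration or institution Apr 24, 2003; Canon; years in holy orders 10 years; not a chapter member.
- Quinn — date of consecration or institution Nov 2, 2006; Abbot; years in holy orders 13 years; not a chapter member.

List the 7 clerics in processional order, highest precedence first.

By dignity: Quinn, Andersen, Varga and Abara (Abbot); then Leclerc, Saleh and Horvat (Canon).
Among Quinn, Andersen, Varga and Abara, by date of consecration or institution (earlier first): Quinn, Andersen and Varga (Nov 2, 2006) before Abara (Oct 24, 2007).
Among Quinn, Andersen and Varga, by years in holy orders (lower first): Quinn (13 years) before Andersen and Varga (38 years).
Among Andersen and Varga, alphabetically by surname: Andersen before Varga.
Leclerc, Saleh and Horvat all have date of consecration or institution Apr 24, 2003, so the next rule applies.
Among Leclerc, Saleh and Horvat, by years in holy orders (lower first): Leclerc and Saleh (10 years) before Horvat (31 years).
Among Leclerc and Saleh, alphabetically by surname: Leclerc before Saleh.
Full order: Quinn, Andersen, Varga, Abara, Leclerc, Saleh, Horvat.

Quinn, Andersen, Varga, Abara, Leclerc, Saleh, Horvat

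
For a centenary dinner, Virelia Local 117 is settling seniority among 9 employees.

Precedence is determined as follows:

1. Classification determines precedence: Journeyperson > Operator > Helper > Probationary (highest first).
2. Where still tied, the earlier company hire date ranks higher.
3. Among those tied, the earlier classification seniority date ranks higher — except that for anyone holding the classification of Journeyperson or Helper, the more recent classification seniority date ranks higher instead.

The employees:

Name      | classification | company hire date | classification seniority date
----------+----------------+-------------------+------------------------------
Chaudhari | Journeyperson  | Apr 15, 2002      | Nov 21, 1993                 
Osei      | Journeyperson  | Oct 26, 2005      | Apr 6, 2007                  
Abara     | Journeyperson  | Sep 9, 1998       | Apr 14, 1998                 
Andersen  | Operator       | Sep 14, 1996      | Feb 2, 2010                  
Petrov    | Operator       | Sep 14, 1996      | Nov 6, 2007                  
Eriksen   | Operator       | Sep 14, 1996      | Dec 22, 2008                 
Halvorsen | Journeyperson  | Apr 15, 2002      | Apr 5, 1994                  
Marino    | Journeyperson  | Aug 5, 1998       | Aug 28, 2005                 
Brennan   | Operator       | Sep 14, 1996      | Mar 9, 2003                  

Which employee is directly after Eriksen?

Andersen

By classification: Marino, Abara, Halvorsen, Chaudhari and Osei (Journeyperson); then Brennan, Petrov, Eriksen and Andersen (Operator).
Among Marino, Abara, Halvorsen, Chaudhari and Osei, by company hire date (earlier first): Marino (Aug 5, 1998) before Abara (Sep 9, 1998) before Halvorsen and Chaudhari (Apr 15, 2002) before Osei (Oct 26, 2005).
Among Halvorsen and Chaudhari, by classification seniority date (later first) (reversed rule for this group): Halvorsen (Apr 5, 1994) before Chaudhari (Nov 21, 1993).
Brennan, Petrov, Eriksen and Andersen all have company hire date Sep 14, 1996, so the next rule applies.
Among Brennan, Petrov, Eriksen and Andersen, by classification seniority date (earlier first): Brennan (Mar 9, 2003) before Petrov (Nov 6, 2007) before Eriksen (Dec 22, 2008) before Andersen (Feb 2, 2010).
Order: Marino, Abara, Halvorsen, Chaudhari, Osei, Brennan, Petrov, Eriksen, Andersen.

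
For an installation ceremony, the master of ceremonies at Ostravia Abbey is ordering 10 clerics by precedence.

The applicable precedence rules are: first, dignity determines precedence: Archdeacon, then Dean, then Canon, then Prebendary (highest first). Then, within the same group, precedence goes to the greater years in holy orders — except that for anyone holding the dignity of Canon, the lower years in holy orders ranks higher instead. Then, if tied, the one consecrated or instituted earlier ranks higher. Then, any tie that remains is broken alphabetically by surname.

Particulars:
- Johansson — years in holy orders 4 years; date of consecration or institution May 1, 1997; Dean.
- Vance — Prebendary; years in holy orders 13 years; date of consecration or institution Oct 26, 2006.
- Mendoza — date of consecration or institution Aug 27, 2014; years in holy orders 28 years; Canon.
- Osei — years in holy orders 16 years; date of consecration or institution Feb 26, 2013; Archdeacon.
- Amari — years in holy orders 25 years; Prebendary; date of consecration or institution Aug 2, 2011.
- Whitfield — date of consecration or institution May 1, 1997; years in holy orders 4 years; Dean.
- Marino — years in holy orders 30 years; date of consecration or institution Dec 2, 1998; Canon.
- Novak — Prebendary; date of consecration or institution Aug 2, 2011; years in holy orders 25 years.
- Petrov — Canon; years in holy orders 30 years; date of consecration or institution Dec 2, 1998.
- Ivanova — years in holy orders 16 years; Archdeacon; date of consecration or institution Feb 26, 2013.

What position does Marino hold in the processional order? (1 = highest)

By dignity: Ivanova and Osei (Archdeacon); then Johansson and Whitfield (Dean); then Mendoza, Marino and Petrov (Canon); then Amari, Novak and Vance (Prebendary).
Ivanova and Osei both have years in holy orders 16 years, so the next rule applies.
Ivanova and Osei both have date of consecration or institution Feb 26, 2013, so the next rule applies.
Among Ivanova and Osei, alphabetically by surname: Ivanova before Osei.
Johansson and Whitfield both have years in holy orders 4 years, so the next rule applies.
Johansson and Whitfield both have date of consecration or institution May 1, 1997, so the next rule applies.
Among Johansson and Whitfield, alphabetically by surname: Johansson before Whitfield.
Among Mendoza, Marino and Petrov, by years in holy orders (lower first) (reversed rule for this group): Mendoza (28 years) before Marino and Petrov (30 years).
Marino and Petrov both have date of consecration or institution Dec 2, 1998, so the next rule applies.
Among Marino and Petrov, alphabetically by surname: Marino before Petrov.
Among Amari, Novak and Vance, by years in holy orders (higher first): Amari and Novak (25 years) before Vance (13 years).
Amari and Novak both have date of consecration or institution Aug 2, 2011, so the next rule applies.
Among Amari and Novak, alphabetically by surname: Amari before Novak.
Order: Ivanova, Osei, Johansson, Whitfield, Mendoza, Marino, Petrov, Amari, Novak, Vance. So position 6.

6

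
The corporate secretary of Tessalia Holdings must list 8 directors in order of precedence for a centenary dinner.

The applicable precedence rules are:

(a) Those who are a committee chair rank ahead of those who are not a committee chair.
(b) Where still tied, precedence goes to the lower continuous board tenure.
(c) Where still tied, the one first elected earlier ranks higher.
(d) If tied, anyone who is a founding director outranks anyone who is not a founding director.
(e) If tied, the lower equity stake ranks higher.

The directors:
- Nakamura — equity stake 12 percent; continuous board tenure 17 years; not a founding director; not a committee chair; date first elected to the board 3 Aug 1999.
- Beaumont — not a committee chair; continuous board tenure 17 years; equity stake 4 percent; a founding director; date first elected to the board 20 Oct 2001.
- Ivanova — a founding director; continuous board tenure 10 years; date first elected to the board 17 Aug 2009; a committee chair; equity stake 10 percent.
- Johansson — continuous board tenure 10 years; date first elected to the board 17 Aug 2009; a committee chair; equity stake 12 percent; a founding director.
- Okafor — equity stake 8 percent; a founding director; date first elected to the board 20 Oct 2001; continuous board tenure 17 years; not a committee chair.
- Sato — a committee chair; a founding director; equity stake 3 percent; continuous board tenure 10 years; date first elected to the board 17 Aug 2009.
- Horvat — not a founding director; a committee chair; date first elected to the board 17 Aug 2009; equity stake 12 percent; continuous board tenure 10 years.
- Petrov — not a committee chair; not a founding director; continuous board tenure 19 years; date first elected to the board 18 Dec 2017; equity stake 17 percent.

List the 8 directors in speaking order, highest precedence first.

By the first rule: Sato, Ivanova, Johansson and Horvat (each a committee chair); then Nakamura, Beaumont, Okafor and Petrov (each not a committee chair).
Sato, Ivanova, Johansson and Horvat all have continuous board tenure 10 years, so the next rule applies.
Sato, Ivanova, Johansson and Horvat all have date first elected to the board 17 Aug 2009, so the next rule applies.
Among Sato, Ivanova, Johansson and Horvat, a founding director before not a founding director: Sato, Ivanova and Johansson (a founding director) before Horvat (not a founding director).
Among Sato, Ivanova and Johansson, by equity stake (lower first): Sato (3 percent) before Ivanova (10 percent) before Johansson (12 percent).
Among Nakamura, Beaumont, Okafor and Petrov, by continuous board tenure (lower first): Nakamura, Beaumont and Okafor (17 years) before Petrov (19 years).
Among Nakamura, Beaumont and Okafor, by date first elected to the board (earlier first): Nakamura (3 Aug 1999) before Beaumont and Okafor (20 Oct 2001).
Beaumont and Okafor are each a founding director, so the next rule applies.
Among Beaumont and Okafor, by equity stake (lower first): Beaumont (4 percent) before Okafor (8 percent).
Full order: Sato, Ivanova, Johansson, Horvat, Nakamura, Beaumont, Okafor, Petrov.

Sato, Ivanova, Johansson, Horvat, Nakamura, Beaumont, Okafor, Petrov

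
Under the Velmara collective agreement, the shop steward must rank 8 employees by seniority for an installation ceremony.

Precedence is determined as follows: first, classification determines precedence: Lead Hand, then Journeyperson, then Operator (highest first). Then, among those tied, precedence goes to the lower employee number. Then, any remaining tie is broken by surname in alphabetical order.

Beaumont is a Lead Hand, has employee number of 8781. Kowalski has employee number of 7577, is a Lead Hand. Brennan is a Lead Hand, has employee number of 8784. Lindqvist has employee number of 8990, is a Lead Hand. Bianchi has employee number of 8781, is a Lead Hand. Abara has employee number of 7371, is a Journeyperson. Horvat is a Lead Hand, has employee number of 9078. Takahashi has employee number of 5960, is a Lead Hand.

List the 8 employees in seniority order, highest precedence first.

By classification: Takahashi, Kowalski, Beaumont, Bianchi, Brennan, Lindqvist and Horvat (Lead Hand); then Abara (Journeyperson).
Among Takahashi, Kowalski, Beaumont, Bianchi, Brennan, Lindqvist and Horvat, by employee number (lower first): Takahashi (5960) before Kowalski (7577) before Beaumont and Bianchi (8781) before Brennan (8784) before Lindqvist (8990) before Horvat (9078).
Among Beaumont and Bianchi, alphabetically by surname: Beaumont before Bianchi.
Full order: Takahashi, Kowalski, Beaumont, Bianchi, Brennan, Lindqvist, Horvat, Abara.

Takahashi, Kowalski, Beaumont, Bianchi, Brennan, Lindqvist, Horvat, Abara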